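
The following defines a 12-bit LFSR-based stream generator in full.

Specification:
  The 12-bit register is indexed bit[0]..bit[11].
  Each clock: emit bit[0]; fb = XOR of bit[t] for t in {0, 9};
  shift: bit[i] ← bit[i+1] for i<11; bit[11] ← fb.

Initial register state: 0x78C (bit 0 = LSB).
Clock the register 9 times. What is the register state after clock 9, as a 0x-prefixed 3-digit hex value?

reg_0 = 0x78C
clock 1: out=0, reg = 0xBC6
clock 2: out=0, reg = 0xDE3
clock 3: out=1, reg = 0xEF1
clock 4: out=1, reg = 0x778
clock 5: out=0, reg = 0xBBC
clock 6: out=0, reg = 0xDDE
clock 7: out=0, reg = 0x6EF
clock 8: out=1, reg = 0x377
clock 9: out=1, reg = 0x1BB

0x1BB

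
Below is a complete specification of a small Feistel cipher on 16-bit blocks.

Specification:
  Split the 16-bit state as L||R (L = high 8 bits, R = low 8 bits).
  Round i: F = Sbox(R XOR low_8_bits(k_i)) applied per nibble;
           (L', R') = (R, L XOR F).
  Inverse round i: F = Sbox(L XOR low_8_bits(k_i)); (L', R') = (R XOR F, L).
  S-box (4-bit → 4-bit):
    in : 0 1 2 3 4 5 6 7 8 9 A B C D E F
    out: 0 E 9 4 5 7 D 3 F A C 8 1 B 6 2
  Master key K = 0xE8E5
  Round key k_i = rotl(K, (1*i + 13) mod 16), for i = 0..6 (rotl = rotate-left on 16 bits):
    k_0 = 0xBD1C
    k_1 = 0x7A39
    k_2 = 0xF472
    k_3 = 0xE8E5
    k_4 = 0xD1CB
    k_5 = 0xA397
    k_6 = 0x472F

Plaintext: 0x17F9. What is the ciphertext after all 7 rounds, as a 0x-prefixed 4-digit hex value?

0x0178

s_0 = plaintext = 0x17F9
s_1 = Round(s_0, k_0) = 0xF970
s_2 = Round(s_1, k_1) = 0x70A3
s_3 = Round(s_2, k_2) = 0xA3CE
s_4 = Round(s_3, k_3) = 0xCE3B
s_5 = Round(s_4, k_4) = 0x3BEE
s_6 = Round(s_5, k_5) = 0xEE01
s_7 = Round(s_6, k_6) = 0x0178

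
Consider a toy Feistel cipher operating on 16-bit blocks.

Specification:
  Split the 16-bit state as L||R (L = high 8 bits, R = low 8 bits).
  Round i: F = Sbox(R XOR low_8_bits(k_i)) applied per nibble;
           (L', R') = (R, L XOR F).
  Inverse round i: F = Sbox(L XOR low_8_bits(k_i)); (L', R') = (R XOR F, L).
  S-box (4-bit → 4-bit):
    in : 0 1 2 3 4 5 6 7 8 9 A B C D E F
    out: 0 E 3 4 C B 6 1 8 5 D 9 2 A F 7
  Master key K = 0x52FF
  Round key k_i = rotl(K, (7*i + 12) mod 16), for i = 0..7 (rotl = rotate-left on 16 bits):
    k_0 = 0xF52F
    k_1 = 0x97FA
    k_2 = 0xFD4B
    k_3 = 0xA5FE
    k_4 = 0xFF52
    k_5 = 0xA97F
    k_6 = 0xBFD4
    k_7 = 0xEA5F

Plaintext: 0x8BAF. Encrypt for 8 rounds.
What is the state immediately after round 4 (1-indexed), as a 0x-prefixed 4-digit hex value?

s_0 = plaintext = 0x8BAF
s_1 = Round(s_0, k_0) = 0xAF0B
s_2 = Round(s_1, k_1) = 0x0BD1
s_3 = Round(s_2, k_2) = 0xD156
s_4 = Round(s_3, k_3) = 0x5609
s_5 = Round(s_4, k_4) = 0x09EF
s_6 = Round(s_5, k_5) = 0xEF59
s_7 = Round(s_6, k_6) = 0x5965
s_8 = Round(s_7, k_7) = 0x6514

0x5609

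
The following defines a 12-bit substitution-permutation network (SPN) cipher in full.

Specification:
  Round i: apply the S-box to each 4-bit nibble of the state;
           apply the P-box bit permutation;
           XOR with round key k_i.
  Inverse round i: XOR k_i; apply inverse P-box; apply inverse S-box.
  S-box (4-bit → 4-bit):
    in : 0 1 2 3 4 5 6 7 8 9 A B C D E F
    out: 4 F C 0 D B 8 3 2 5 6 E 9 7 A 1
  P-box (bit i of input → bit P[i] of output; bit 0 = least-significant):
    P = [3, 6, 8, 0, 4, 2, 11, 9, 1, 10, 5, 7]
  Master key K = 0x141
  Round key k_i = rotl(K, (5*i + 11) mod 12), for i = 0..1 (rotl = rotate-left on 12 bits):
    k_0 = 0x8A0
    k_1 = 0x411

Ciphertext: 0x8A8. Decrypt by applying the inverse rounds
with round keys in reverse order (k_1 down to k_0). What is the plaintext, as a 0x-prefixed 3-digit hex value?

0x059

s_0 = ciphertext = 0x8A8
s_1 = InvRound(s_0, k_1) = 0xB9C
s_2 = InvRound(s_1, k_0) = 0x059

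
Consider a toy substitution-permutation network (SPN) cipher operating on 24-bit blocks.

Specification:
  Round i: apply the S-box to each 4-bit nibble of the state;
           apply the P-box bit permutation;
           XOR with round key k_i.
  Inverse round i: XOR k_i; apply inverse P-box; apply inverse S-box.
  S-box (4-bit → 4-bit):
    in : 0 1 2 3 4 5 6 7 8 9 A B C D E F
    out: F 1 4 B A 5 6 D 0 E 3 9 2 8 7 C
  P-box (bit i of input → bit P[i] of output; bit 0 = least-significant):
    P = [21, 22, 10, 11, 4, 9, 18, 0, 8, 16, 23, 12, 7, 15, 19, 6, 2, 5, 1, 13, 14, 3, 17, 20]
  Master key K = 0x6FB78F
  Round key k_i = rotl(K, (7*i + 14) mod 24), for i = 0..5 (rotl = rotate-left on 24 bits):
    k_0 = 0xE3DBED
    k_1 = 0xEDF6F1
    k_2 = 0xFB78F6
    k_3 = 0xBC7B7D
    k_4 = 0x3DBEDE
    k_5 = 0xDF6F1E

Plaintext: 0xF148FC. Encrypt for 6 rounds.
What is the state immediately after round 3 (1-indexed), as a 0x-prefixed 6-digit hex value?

s_0 = plaintext = 0xF148FC
s_1 = Round(s_0, k_0) = 0xB55BA8
s_2 = Round(s_1, k_1) = 0xF5A567
s_3 = Round(s_2, k_2) = 0x4DF770
s_4 = Round(s_3, k_3) = 0x404624
s_5 = Round(s_4, k_4) = 0xE816B0
s_6 = Round(s_5, k_5) = 0x3C2387

0x4DF770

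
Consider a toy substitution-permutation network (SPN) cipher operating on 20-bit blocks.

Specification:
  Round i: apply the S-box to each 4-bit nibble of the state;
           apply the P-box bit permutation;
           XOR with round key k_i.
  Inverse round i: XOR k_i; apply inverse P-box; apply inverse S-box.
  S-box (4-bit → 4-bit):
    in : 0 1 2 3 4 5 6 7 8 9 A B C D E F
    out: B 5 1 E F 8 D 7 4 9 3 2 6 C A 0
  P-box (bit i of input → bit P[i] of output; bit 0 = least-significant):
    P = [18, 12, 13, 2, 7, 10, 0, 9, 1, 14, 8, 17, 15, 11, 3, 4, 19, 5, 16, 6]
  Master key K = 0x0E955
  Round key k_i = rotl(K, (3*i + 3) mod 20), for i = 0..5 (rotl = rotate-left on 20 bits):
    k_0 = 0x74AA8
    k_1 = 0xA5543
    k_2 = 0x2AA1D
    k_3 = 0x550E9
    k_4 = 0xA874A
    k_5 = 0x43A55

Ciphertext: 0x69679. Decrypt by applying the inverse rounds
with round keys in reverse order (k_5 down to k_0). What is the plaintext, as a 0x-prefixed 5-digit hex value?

0xF0BAC

s_0 = ciphertext = 0x69679
s_1 = InvRound(s_0, k_5) = 0xB75BD
s_2 = InvRound(s_1, k_4) = 0x39A63
s_3 = InvRound(s_2, k_3) = 0xF7092
s_4 = InvRound(s_3, k_2) = 0x17A60
s_5 = InvRound(s_4, k_1) = 0x7B638
s_6 = InvRound(s_5, k_0) = 0xF0BAC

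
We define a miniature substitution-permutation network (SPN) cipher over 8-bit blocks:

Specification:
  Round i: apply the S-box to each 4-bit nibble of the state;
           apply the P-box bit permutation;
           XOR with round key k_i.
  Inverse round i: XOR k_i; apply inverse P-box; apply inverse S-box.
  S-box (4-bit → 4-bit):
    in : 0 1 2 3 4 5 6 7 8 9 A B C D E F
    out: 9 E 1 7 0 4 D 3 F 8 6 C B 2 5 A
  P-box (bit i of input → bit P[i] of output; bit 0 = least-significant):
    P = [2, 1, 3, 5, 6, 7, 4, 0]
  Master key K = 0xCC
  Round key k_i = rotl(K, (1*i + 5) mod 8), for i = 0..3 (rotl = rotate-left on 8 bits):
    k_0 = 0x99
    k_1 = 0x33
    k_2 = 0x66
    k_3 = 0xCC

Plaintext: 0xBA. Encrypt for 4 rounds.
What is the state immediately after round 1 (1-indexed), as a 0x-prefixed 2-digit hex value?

0x82

s_0 = plaintext = 0xBA
s_1 = Round(s_0, k_0) = 0x82
s_2 = Round(s_1, k_1) = 0xE6
s_3 = Round(s_2, k_2) = 0x1A
s_4 = Round(s_3, k_3) = 0x57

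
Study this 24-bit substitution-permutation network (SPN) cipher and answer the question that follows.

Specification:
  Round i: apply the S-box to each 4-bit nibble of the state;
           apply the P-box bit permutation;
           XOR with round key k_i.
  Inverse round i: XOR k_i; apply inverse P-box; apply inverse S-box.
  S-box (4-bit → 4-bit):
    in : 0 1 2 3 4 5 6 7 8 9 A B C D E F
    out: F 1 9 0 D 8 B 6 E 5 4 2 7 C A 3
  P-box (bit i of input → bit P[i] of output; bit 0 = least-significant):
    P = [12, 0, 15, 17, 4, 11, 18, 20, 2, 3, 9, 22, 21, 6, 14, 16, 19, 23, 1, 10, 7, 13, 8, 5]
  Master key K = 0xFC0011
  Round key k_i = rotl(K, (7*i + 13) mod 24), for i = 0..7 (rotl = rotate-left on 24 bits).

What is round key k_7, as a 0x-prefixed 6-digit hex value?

K = 0xFC0011
k_0 = rotl(K, (7*0+13) mod 24) = rotl(K, 13) = 0x023F80
k_1 = rotl(K, (7*1+13) mod 24) = rotl(K, 20) = 0x1FC001
k_2 = rotl(K, (7*2+13) mod 24) = rotl(K, 3) = 0xE0008F
k_3 = rotl(K, (7*3+13) mod 24) = rotl(K, 10) = 0x0047F0
k_4 = rotl(K, (7*4+13) mod 24) = rotl(K, 17) = 0x23F800
k_5 = rotl(K, (7*5+13) mod 24) = rotl(K, 0) = 0xFC0011
k_6 = rotl(K, (7*6+13) mod 24) = rotl(K, 7) = 0x0008FE
k_7 = rotl(K, (7*7+13) mod 24) = rotl(K, 14) = 0x047F00

0x047F00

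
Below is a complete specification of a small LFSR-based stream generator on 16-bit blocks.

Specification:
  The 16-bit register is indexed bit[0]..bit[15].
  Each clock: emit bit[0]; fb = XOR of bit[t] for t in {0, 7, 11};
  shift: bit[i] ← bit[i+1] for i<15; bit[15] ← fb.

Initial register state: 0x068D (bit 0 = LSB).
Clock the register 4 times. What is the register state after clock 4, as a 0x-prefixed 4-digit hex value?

reg_0 = 0x068D
clock 1: out=1, reg = 0x0346
clock 2: out=0, reg = 0x01A3
clock 3: out=1, reg = 0x00D1
clock 4: out=1, reg = 0x0068

0x0068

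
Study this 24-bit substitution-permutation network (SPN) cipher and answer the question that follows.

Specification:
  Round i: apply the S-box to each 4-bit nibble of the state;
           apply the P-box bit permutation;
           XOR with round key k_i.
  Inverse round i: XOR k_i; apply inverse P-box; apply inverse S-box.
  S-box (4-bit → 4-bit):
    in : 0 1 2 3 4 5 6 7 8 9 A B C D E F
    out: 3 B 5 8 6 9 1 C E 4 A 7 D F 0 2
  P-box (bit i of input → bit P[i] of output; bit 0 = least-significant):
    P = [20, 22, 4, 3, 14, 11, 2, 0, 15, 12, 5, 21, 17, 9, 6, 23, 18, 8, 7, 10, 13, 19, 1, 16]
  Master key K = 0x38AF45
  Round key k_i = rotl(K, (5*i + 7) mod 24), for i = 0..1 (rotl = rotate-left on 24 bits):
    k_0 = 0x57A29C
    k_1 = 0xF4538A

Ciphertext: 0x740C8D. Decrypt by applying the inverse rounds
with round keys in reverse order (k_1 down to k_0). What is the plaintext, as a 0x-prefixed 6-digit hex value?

s_0 = ciphertext = 0x740C8D
s_1 = InvRound(s_0, k_1) = 0x9AAFDE
s_2 = InvRound(s_1, k_0) = 0x817EFF

0x817EFF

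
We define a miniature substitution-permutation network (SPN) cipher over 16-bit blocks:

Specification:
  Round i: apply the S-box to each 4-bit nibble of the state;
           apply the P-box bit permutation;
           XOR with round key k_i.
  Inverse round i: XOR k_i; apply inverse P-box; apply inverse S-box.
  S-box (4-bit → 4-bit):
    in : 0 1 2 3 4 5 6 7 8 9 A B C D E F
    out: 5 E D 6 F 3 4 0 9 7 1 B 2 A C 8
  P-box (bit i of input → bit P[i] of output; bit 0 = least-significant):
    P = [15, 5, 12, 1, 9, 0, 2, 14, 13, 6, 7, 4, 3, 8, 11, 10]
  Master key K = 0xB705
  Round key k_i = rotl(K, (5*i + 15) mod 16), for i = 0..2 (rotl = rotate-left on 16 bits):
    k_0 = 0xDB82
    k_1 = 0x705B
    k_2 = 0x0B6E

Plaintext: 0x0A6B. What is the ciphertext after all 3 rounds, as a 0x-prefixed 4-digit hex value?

s_0 = plaintext = 0x0A6B
s_1 = Round(s_0, k_0) = 0x73AC
s_2 = Round(s_1, k_1) = 0x72BB
s_3 = Round(s_2, k_2) = 0xE9DD

0xE9DD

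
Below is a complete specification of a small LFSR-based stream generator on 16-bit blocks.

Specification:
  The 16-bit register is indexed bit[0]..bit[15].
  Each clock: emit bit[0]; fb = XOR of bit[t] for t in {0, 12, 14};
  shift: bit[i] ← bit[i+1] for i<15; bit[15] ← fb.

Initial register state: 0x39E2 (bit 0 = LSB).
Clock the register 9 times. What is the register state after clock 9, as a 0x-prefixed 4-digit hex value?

0x929C

reg_0 = 0x39E2
clock 1: out=0, reg = 0x9CF1
clock 2: out=1, reg = 0x4E78
clock 3: out=0, reg = 0xA73C
clock 4: out=0, reg = 0x539E
clock 5: out=0, reg = 0x29CF
clock 6: out=1, reg = 0x94E7
clock 7: out=1, reg = 0x4A73
clock 8: out=1, reg = 0x2539
clock 9: out=1, reg = 0x929C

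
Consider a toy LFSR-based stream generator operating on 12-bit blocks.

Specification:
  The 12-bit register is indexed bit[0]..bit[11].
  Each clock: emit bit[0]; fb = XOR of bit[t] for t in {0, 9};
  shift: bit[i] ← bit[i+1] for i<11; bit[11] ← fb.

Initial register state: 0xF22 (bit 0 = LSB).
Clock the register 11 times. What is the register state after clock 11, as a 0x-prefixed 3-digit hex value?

reg_0 = 0xF22
clock 1: out=0, reg = 0xF91
clock 2: out=1, reg = 0x7C8
clock 3: out=0, reg = 0xBE4
clock 4: out=0, reg = 0xDF2
clock 5: out=0, reg = 0x6F9
clock 6: out=1, reg = 0x37C
clock 7: out=0, reg = 0x9BE
clock 8: out=0, reg = 0x4DF
clock 9: out=1, reg = 0xA6F
clock 10: out=1, reg = 0x537
clock 11: out=1, reg = 0xA9B

0xA9B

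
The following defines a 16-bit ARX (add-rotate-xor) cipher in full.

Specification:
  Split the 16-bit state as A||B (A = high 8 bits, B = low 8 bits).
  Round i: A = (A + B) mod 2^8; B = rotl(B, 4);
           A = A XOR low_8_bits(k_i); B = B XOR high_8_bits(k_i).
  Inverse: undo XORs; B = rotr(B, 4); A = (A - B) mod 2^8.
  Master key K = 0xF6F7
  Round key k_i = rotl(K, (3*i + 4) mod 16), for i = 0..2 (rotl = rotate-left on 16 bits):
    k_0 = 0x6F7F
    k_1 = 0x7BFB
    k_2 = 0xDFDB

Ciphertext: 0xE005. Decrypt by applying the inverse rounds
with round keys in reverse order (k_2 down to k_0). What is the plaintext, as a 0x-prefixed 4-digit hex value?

0x5720

s_0 = ciphertext = 0xE005
s_1 = InvRound(s_0, k_2) = 0x8EAD
s_2 = InvRound(s_1, k_1) = 0x086D
s_3 = InvRound(s_2, k_0) = 0x5720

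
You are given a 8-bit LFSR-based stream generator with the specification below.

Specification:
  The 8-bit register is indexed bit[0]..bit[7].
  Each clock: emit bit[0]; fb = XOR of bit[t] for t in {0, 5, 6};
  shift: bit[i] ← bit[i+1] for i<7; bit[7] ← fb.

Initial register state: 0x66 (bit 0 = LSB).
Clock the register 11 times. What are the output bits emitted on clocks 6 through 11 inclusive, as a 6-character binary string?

reg_0 = 0x66
clock 1: out=0, reg = 0x33
clock 2: out=1, reg = 0x19
clock 3: out=1, reg = 0x8C
clock 4: out=0, reg = 0x46
clock 5: out=0, reg = 0xA3
clock 6: out=1, reg = 0x51
clock 7: out=1, reg = 0x28
clock 8: out=0, reg = 0x94
clock 9: out=0, reg = 0x4A
clock 10: out=0, reg = 0xA5
clock 11: out=1, reg = 0x52

110001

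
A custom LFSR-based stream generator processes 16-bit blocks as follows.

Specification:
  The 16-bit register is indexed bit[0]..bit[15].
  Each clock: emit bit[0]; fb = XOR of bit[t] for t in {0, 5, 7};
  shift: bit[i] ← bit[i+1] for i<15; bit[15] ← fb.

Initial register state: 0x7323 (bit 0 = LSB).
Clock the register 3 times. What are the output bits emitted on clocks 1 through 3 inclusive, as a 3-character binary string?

reg_0 = 0x7323
clock 1: out=1, reg = 0x3991
clock 2: out=1, reg = 0x1CC8
clock 3: out=0, reg = 0x8E64

110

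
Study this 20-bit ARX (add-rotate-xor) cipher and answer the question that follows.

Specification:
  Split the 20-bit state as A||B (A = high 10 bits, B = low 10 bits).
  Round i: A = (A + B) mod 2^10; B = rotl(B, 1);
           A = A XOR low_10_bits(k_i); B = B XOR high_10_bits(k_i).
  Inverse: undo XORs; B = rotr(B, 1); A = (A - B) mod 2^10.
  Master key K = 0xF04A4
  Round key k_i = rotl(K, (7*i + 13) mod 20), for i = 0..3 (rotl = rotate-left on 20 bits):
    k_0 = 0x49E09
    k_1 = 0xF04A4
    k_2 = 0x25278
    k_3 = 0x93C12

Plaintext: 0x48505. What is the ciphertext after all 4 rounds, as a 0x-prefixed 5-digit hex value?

s_0 = plaintext = 0x48505
s_1 = Round(s_0, k_0) = 0x0BF2D
s_2 = Round(s_1, k_1) = 0xFE19A
s_3 = Round(s_2, k_2) = 0xFABA0
s_4 = Round(s_3, k_3) = 0xE610E

0xE610E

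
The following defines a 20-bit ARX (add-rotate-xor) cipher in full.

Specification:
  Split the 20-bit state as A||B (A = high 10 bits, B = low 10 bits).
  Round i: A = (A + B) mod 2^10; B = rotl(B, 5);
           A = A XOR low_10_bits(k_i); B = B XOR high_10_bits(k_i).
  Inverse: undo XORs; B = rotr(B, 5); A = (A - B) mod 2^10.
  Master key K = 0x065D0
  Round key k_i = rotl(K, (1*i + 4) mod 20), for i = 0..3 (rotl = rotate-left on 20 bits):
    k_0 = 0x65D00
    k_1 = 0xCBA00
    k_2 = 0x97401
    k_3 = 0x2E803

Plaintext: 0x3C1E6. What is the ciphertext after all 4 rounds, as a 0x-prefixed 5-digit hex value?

0x8B32C

s_0 = plaintext = 0x3C1E6
s_1 = Round(s_0, k_0) = 0xF5958
s_2 = Round(s_1, k_1) = 0xCB824
s_3 = Round(s_2, k_2) = 0xD4EDC
s_4 = Round(s_3, k_3) = 0x8B32C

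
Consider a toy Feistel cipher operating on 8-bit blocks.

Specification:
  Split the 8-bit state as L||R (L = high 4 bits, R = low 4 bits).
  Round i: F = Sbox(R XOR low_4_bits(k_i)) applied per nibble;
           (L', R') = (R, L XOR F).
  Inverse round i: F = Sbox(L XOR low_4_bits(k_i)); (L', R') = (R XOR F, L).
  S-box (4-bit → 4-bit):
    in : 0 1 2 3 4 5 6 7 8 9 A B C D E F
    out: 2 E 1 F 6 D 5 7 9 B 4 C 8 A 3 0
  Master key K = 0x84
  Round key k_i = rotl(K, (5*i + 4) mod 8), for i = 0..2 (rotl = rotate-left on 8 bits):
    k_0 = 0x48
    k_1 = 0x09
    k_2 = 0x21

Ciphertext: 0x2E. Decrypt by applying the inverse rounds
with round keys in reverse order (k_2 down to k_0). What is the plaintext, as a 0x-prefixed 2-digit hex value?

s_0 = ciphertext = 0x2E
s_1 = InvRound(s_0, k_2) = 0x12
s_2 = InvRound(s_1, k_1) = 0xB1
s_3 = InvRound(s_2, k_0) = 0xEB

0xEB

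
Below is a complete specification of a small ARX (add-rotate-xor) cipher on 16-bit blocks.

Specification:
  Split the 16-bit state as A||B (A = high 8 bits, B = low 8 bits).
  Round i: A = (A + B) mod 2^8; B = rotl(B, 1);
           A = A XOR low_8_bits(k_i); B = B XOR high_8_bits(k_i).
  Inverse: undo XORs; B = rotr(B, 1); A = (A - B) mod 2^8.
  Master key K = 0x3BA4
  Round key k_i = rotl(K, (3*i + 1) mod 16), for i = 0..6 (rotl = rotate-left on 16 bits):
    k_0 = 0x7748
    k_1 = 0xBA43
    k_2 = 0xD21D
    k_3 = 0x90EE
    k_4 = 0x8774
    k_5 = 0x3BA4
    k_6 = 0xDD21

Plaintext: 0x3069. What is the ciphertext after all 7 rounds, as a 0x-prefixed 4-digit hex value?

0xE422

s_0 = plaintext = 0x3069
s_1 = Round(s_0, k_0) = 0xD1A5
s_2 = Round(s_1, k_1) = 0x35F1
s_3 = Round(s_2, k_2) = 0x3B31
s_4 = Round(s_3, k_3) = 0x82F2
s_5 = Round(s_4, k_4) = 0x0062
s_6 = Round(s_5, k_5) = 0xC6FF
s_7 = Round(s_6, k_6) = 0xE422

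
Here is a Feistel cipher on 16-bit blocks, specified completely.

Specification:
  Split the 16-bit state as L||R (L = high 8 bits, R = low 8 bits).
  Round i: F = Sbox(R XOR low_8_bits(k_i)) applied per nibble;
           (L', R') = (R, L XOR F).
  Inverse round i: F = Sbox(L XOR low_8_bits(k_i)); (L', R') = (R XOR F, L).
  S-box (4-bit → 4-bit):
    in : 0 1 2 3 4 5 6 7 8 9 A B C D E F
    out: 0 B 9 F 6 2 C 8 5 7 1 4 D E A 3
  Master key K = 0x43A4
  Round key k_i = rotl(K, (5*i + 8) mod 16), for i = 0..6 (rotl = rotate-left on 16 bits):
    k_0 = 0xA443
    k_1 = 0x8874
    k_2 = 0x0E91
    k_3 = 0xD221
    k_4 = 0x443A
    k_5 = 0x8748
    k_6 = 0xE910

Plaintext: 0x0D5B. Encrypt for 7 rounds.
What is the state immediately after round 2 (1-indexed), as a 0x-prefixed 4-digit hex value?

s_0 = plaintext = 0x0D5B
s_1 = Round(s_0, k_0) = 0x5BB8
s_2 = Round(s_1, k_1) = 0xB886
s_3 = Round(s_2, k_2) = 0x8600
s_4 = Round(s_3, k_3) = 0x001D
s_5 = Round(s_4, k_4) = 0x1D98
s_6 = Round(s_5, k_5) = 0x98FD
s_7 = Round(s_6, k_6) = 0xFD36

0xB886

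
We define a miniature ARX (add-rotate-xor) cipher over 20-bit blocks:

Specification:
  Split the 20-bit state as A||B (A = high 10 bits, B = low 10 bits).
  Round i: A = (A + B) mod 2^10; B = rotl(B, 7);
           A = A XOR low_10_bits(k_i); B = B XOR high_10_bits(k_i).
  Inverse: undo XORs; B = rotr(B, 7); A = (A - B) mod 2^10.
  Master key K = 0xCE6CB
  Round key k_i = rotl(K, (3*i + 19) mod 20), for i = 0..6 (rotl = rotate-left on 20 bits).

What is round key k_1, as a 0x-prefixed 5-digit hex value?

K = 0xCE6CB
k_0 = rotl(K, (3*0+19) mod 20) = rotl(K, 19) = 0xE7365
k_1 = rotl(K, (3*1+19) mod 20) = rotl(K, 2) = 0x39B2F

0x39B2F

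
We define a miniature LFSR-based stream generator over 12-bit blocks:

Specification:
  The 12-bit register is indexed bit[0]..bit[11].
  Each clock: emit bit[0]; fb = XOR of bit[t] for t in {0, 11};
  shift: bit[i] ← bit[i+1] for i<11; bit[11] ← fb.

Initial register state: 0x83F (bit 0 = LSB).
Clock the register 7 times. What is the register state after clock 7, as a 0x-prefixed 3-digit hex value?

0xD50

reg_0 = 0x83F
clock 1: out=1, reg = 0x41F
clock 2: out=1, reg = 0xA0F
clock 3: out=1, reg = 0x507
clock 4: out=1, reg = 0xA83
clock 5: out=1, reg = 0x541
clock 6: out=1, reg = 0xAA0
clock 7: out=0, reg = 0xD50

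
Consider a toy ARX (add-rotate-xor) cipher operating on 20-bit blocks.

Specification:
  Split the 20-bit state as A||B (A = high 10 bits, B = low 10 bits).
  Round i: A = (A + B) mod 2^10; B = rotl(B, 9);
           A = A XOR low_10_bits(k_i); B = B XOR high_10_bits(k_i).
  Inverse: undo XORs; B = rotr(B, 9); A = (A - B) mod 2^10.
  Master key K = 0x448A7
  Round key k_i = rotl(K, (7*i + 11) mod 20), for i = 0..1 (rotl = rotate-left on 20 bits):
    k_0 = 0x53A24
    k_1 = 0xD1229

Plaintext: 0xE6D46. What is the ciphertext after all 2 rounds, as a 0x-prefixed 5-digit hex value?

s_0 = plaintext = 0xE6D46
s_1 = Round(s_0, k_0) = 0xB15ED
s_2 = Round(s_1, k_1) = 0xA6DB2

0xA6DB2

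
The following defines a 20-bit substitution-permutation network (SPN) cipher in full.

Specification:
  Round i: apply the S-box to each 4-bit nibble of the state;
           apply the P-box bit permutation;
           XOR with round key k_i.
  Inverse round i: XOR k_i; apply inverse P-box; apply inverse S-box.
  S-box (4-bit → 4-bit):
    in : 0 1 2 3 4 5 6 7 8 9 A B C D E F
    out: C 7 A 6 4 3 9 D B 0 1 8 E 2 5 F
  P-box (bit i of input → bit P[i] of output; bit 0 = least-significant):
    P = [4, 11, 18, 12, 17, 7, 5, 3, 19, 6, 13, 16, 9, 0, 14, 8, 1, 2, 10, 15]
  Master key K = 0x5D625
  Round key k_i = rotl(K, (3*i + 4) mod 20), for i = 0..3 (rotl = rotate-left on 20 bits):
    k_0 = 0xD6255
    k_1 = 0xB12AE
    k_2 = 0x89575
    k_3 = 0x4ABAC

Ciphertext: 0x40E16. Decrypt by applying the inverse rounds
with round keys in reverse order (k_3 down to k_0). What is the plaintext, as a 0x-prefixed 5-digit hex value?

0x67836

s_0 = ciphertext = 0x40E16
s_1 = InvRound(s_0, k_3) = 0x7B4CA
s_2 = InvRound(s_1, k_2) = 0x527FE
s_3 = InvRound(s_2, k_1) = 0x4B1A7
s_4 = InvRound(s_3, k_0) = 0x67836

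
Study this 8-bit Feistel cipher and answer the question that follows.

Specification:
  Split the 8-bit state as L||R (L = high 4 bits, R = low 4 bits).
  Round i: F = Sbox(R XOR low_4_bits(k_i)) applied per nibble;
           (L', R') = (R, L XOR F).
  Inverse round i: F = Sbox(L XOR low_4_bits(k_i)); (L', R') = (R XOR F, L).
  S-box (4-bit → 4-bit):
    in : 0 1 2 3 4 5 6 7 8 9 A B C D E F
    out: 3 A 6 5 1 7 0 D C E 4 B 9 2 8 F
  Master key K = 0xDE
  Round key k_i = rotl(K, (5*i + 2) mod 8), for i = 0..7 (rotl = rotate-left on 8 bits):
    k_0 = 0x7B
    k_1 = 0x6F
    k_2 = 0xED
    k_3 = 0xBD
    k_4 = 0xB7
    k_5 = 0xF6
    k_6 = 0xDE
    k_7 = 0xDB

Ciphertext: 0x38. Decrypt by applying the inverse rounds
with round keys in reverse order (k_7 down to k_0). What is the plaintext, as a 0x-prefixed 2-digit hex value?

0x2C

s_0 = ciphertext = 0x38
s_1 = InvRound(s_0, k_7) = 0x43
s_2 = InvRound(s_1, k_6) = 0x74
s_3 = InvRound(s_2, k_5) = 0xE7
s_4 = InvRound(s_3, k_4) = 0x9E
s_5 = InvRound(s_4, k_3) = 0xF9
s_6 = InvRound(s_5, k_2) = 0xFF
s_7 = InvRound(s_6, k_1) = 0xCF
s_8 = InvRound(s_7, k_0) = 0x2C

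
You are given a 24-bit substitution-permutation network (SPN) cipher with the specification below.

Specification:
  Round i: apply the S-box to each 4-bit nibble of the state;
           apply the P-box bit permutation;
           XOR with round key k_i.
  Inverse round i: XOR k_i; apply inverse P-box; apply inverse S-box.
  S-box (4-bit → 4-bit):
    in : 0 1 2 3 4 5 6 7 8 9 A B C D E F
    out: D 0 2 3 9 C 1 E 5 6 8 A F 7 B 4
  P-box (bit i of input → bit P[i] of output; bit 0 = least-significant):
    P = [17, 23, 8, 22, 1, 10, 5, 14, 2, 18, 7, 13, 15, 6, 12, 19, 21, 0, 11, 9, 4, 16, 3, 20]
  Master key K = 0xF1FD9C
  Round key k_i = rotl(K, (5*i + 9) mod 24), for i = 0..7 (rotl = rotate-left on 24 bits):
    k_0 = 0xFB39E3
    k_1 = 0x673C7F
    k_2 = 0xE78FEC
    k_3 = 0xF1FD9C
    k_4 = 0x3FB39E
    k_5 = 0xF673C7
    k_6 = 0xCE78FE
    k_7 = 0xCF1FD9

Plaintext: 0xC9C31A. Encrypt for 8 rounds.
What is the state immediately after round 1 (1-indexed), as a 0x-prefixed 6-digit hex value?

0xA6A1BE

s_0 = plaintext = 0xC9C31A
s_1 = Round(s_0, k_0) = 0xA6A1BE
s_2 = Round(s_1, k_1) = 0x9D787F
s_3 = Round(s_2, k_2) = 0xCED201
s_4 = Round(s_3, k_3) = 0xC42FE7
s_5 = Round(s_4, k_4) = 0xCEF444
s_6 = Round(s_5, k_5) = 0x8501D8
s_7 = Round(s_6, k_6) = 0xC4E7C4
s_8 = Round(s_7, k_7) = 0xB0F923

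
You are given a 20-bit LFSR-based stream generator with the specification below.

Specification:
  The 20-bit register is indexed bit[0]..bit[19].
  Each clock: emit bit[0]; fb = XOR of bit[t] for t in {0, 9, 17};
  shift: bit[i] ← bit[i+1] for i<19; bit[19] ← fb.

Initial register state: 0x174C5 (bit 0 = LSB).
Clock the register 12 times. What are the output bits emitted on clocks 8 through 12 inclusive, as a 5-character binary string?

reg_0 = 0x174C5
clock 1: out=1, reg = 0x8BA62
clock 2: out=0, reg = 0xC5D31
clock 3: out=1, reg = 0xE2E98
clock 4: out=0, reg = 0x7174C
clock 5: out=0, reg = 0x38BA6
clock 6: out=0, reg = 0x1C5D3
clock 7: out=1, reg = 0x8E2E9
clock 8: out=1, reg = 0x47174
clock 9: out=0, reg = 0x238BA
clock 10: out=0, reg = 0x91C5D
clock 11: out=1, reg = 0xC8E2E
clock 12: out=0, reg = 0xE4717

10010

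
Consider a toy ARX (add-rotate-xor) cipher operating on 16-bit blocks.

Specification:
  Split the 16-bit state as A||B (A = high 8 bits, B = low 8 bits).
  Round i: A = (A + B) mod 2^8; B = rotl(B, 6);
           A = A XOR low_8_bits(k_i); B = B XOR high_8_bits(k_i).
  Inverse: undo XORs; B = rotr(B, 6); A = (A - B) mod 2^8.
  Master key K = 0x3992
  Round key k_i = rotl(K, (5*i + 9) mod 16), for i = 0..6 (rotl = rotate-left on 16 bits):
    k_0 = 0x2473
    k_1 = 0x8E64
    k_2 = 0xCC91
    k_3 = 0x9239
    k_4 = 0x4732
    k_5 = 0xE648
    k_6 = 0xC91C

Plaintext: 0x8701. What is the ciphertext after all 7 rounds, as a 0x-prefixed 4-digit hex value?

0x8E67

s_0 = plaintext = 0x8701
s_1 = Round(s_0, k_0) = 0xFB64
s_2 = Round(s_1, k_1) = 0x3B97
s_3 = Round(s_2, k_2) = 0x4329
s_4 = Round(s_3, k_3) = 0x55D8
s_5 = Round(s_4, k_4) = 0x1F71
s_6 = Round(s_5, k_5) = 0xD8BA
s_7 = Round(s_6, k_6) = 0x8E67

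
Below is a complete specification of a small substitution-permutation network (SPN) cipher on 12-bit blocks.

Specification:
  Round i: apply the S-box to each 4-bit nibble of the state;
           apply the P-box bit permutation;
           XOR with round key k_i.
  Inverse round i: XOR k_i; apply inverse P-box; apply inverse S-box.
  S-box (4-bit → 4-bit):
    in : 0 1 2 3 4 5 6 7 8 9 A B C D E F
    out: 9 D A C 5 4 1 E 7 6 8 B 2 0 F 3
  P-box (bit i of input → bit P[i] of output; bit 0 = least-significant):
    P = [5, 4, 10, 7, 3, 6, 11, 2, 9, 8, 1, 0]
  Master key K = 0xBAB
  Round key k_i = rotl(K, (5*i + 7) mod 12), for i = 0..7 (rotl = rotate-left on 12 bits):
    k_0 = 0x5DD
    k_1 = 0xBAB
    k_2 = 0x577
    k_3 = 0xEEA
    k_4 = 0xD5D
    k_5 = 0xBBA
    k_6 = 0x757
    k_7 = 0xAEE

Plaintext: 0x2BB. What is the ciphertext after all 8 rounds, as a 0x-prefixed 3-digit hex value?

0x378

s_0 = plaintext = 0x2BB
s_1 = Round(s_0, k_0) = 0x420
s_2 = Round(s_1, k_1) = 0x94D
s_3 = Round(s_2, k_2) = 0xC7D
s_4 = Round(s_3, k_3) = 0x7AE
s_5 = Round(s_4, k_4) = 0x8EA
s_6 = Round(s_5, k_5) = 0x074
s_7 = Round(s_6, k_6) = 0x932
s_8 = Round(s_7, k_7) = 0x378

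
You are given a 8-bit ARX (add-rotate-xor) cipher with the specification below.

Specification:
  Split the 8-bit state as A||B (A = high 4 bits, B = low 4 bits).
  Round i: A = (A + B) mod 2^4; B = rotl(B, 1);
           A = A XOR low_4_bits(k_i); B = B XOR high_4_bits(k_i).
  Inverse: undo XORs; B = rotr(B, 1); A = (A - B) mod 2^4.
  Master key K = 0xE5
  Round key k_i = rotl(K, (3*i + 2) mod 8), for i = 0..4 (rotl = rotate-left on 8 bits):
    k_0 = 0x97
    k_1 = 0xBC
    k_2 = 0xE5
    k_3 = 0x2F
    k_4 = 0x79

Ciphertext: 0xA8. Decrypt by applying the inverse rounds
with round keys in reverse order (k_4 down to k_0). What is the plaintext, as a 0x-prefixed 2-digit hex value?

0xE2

s_0 = ciphertext = 0xA8
s_1 = InvRound(s_0, k_4) = 0x4F
s_2 = InvRound(s_1, k_3) = 0xDE
s_3 = InvRound(s_2, k_2) = 0x80
s_4 = InvRound(s_3, k_1) = 0x7D
s_5 = InvRound(s_4, k_0) = 0xE2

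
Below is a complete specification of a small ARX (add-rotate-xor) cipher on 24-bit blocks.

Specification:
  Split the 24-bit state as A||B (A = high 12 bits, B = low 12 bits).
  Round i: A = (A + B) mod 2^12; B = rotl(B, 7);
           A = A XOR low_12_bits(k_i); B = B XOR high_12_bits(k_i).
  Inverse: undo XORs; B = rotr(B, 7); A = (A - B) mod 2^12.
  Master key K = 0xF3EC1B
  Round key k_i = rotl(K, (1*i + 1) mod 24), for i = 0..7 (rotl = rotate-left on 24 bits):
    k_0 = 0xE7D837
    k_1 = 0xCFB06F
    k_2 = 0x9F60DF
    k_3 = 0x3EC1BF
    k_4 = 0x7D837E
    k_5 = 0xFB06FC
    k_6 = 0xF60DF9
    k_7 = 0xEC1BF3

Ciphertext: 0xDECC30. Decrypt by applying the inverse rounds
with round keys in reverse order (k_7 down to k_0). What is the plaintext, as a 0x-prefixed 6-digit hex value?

0xE6E824

s_0 = ciphertext = 0xDECC30
s_1 = InvRound(s_0, k_7) = 0x7FAE25
s_2 = InvRound(s_1, k_6) = 0x1618A2
s_3 = InvRound(s_2, k_5) = 0x54F24E
s_4 = InvRound(s_3, k_4) = 0x3662CB
s_5 = InvRound(s_4, k_3) = 0xDF74E2
s_6 = InvRound(s_5, k_2) = 0xA8E29A
s_7 = InvRound(s_6, k_1) = 0xEA5C3C
s_8 = InvRound(s_7, k_0) = 0xE6E824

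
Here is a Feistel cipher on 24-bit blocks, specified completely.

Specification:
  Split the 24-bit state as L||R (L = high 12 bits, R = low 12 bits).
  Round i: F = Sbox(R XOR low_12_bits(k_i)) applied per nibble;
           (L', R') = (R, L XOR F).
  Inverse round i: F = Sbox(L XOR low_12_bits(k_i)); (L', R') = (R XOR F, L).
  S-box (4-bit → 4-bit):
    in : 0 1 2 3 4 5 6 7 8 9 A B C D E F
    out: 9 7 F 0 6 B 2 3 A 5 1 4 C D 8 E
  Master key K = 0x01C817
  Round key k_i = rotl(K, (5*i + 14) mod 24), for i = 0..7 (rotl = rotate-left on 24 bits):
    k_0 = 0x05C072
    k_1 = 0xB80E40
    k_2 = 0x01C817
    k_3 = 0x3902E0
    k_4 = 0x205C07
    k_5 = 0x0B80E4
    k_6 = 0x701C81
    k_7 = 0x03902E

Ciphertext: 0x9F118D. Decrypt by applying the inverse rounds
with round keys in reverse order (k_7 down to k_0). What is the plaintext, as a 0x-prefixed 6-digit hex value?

0xEAFD44

s_0 = ciphertext = 0x9F118D
s_1 = InvRound(s_0, k_7) = 0x4539F1
s_2 = InvRound(s_1, k_6) = 0x32E453
s_3 = InvRound(s_2, k_5) = 0x49232E
s_4 = InvRound(s_3, k_4) = 0x975492
s_5 = InvRound(s_4, k_3) = 0x0C9975
s_6 = InvRound(s_5, k_2) = 0x3AD0C9
s_7 = InvRound(s_6, k_1) = 0xD443AD
s_8 = InvRound(s_7, k_0) = 0xEAFD44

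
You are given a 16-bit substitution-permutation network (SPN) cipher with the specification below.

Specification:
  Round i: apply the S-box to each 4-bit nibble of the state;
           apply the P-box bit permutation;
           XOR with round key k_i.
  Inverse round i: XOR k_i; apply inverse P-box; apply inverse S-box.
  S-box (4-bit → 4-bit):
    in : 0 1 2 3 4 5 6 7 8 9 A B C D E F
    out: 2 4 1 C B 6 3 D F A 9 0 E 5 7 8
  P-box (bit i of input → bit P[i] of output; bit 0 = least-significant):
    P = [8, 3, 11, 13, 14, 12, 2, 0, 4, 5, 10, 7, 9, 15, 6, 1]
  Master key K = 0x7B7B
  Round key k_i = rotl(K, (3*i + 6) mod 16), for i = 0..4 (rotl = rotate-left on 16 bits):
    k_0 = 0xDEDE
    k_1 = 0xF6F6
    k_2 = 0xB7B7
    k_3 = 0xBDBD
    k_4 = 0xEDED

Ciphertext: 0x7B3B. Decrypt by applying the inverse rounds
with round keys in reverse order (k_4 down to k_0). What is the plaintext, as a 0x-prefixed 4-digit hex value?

0xAD8C

s_0 = ciphertext = 0x7B3B
s_1 = InvRound(s_0, k_4) = 0x875B
s_2 = InvRound(s_1, k_3) = 0x7953
s_3 = InvRound(s_2, k_2) = 0xECD1
s_4 = InvRound(s_3, k_1) = 0xA0C1
s_5 = InvRound(s_4, k_0) = 0xAD8C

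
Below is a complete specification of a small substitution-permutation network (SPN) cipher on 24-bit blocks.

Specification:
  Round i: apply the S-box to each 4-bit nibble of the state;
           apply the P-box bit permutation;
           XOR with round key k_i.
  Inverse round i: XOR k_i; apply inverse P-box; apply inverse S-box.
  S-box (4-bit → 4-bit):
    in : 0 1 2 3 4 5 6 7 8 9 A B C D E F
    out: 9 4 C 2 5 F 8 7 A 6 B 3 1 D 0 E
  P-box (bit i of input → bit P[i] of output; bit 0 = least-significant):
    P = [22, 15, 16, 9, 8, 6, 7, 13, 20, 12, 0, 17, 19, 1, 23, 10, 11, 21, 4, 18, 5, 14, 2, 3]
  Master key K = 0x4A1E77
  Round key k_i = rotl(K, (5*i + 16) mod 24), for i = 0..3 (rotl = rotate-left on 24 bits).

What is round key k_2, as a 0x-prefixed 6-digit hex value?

K = 0x4A1E77
k_0 = rotl(K, (5*0+16) mod 24) = rotl(K, 16) = 0x774A1E
k_1 = rotl(K, (5*1+16) mod 24) = rotl(K, 21) = 0xE943CE
k_2 = rotl(K, (5*2+16) mod 24) = rotl(K, 2) = 0x2879DD

0x2879DD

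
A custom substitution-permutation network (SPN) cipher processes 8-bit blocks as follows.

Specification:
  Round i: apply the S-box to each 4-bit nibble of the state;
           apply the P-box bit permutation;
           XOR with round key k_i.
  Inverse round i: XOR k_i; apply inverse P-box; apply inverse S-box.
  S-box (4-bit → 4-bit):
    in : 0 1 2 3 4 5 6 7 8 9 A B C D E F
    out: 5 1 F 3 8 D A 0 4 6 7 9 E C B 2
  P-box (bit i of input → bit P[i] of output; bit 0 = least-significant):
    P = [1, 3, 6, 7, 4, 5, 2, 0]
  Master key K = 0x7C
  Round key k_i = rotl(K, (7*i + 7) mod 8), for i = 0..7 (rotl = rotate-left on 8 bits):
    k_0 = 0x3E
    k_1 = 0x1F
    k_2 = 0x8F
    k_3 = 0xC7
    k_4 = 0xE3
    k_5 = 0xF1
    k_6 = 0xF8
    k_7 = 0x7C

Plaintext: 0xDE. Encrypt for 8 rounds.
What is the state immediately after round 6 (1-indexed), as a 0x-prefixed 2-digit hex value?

s_0 = plaintext = 0xDE
s_1 = Round(s_0, k_0) = 0xB1
s_2 = Round(s_1, k_1) = 0x0C
s_3 = Round(s_2, k_2) = 0x53
s_4 = Round(s_3, k_3) = 0xD8
s_5 = Round(s_4, k_4) = 0xA6
s_6 = Round(s_5, k_5) = 0x4D
s_7 = Round(s_6, k_6) = 0x39
s_8 = Round(s_7, k_7) = 0x04

0x4D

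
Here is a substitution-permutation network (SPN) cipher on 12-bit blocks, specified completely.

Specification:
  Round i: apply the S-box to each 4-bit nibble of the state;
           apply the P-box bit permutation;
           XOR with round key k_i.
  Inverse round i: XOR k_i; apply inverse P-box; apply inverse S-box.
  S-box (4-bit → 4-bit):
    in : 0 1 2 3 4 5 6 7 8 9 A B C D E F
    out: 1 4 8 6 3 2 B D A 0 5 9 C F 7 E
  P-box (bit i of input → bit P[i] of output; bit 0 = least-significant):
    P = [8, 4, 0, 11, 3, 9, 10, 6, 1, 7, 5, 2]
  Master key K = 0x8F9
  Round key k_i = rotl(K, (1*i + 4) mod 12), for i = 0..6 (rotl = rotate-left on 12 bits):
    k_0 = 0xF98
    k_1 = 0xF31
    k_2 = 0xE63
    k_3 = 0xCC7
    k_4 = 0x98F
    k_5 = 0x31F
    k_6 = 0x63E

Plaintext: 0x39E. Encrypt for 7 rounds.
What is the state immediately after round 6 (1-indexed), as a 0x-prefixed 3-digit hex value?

s_0 = plaintext = 0x39E
s_1 = Round(s_0, k_0) = 0xE29
s_2 = Round(s_1, k_1) = 0xFD3
s_3 = Round(s_2, k_2) = 0x89E
s_4 = Round(s_3, k_3) = 0xD52
s_5 = Round(s_4, k_4) = 0x329
s_6 = Round(s_5, k_5) = 0x3FF
s_7 = Round(s_6, k_6) = 0x8CF

0x3FF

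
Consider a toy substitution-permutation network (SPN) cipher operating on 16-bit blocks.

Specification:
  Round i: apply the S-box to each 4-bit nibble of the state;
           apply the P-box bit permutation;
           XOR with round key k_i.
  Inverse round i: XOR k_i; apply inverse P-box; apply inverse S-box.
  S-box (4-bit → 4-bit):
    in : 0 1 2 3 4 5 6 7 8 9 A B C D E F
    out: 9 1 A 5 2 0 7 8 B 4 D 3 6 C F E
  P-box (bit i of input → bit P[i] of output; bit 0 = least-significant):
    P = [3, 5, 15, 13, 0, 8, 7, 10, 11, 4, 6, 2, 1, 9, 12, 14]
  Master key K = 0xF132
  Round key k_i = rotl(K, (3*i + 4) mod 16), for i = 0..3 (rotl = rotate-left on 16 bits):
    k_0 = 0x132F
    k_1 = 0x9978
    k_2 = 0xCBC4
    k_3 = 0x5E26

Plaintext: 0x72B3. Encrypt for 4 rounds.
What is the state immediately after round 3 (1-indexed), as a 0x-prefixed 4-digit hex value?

s_0 = plaintext = 0x72B3
s_1 = Round(s_0, k_0) = 0xD232
s_2 = Round(s_1, k_1) = 0xE9CD
s_3 = Round(s_2, k_2) = 0x3806
s_4 = Round(s_3, k_3) = 0xC219

0x3806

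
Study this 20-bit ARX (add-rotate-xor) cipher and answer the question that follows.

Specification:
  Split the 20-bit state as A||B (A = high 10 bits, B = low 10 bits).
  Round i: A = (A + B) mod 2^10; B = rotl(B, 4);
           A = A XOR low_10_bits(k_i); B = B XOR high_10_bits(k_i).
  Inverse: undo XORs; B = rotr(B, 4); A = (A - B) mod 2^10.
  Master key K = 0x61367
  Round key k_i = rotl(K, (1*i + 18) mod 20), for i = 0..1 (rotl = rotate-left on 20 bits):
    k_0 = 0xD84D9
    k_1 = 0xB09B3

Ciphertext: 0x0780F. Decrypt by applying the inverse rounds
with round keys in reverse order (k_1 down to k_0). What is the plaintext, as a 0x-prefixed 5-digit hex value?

0xD6340

s_0 = ciphertext = 0x0780F
s_1 = InvRound(s_0, k_1) = 0x9076C
s_2 = InvRound(s_1, k_0) = 0xD6340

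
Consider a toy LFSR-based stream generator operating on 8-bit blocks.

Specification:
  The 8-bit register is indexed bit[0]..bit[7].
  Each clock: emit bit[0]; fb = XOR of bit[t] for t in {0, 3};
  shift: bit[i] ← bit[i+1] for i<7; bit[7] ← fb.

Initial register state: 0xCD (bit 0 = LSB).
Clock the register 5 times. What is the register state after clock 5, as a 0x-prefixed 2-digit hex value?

reg_0 = 0xCD
clock 1: out=1, reg = 0x66
clock 2: out=0, reg = 0x33
clock 3: out=1, reg = 0x99
clock 4: out=1, reg = 0x4C
clock 5: out=0, reg = 0xA6

0xA6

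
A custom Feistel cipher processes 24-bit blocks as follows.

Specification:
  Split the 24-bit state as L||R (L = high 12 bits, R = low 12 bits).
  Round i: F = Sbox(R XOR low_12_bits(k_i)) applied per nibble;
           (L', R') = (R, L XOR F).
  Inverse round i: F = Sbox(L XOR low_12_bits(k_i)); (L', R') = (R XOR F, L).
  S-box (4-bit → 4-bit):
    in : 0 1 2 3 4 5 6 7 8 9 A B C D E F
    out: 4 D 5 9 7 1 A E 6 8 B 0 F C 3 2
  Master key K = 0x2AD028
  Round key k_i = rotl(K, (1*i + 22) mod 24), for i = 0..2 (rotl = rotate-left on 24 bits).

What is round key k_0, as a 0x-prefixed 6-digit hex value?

0x0AB40A

K = 0x2AD028
k_0 = rotl(K, (1*0+22) mod 24) = rotl(K, 22) = 0x0AB40A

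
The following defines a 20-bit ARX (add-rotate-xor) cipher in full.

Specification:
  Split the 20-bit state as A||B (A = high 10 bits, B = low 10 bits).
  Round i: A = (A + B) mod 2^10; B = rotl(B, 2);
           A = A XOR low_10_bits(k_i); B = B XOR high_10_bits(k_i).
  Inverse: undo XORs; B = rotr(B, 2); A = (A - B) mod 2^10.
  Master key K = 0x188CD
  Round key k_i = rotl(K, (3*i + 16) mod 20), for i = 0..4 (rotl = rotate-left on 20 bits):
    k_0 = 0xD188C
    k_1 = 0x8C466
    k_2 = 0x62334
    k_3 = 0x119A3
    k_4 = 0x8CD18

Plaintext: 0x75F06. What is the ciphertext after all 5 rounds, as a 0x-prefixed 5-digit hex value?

s_0 = plaintext = 0x75F06
s_1 = Round(s_0, k_0) = 0x1475D
s_2 = Round(s_1, k_1) = 0xF2346
s_3 = Round(s_2, k_2) = 0x0E893
s_4 = Round(s_3, k_3) = 0x5BA0A
s_5 = Round(s_4, k_4) = 0x98219

0x98219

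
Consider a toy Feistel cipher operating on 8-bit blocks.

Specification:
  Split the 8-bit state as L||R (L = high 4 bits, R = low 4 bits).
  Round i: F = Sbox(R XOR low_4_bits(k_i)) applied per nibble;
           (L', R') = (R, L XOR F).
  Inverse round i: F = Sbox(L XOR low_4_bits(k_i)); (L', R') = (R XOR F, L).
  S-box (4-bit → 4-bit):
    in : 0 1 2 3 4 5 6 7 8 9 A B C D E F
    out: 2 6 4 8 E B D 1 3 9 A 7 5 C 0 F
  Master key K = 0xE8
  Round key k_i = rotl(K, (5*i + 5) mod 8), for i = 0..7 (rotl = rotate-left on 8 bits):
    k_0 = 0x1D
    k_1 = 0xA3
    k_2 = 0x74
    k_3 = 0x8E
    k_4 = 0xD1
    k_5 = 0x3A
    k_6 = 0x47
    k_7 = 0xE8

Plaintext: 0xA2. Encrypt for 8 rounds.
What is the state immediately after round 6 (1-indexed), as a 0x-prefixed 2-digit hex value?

0x55

s_0 = plaintext = 0xA2
s_1 = Round(s_0, k_0) = 0x25
s_2 = Round(s_1, k_1) = 0x5F
s_3 = Round(s_2, k_2) = 0xF2
s_4 = Round(s_3, k_3) = 0x2A
s_5 = Round(s_4, k_4) = 0xA5
s_6 = Round(s_5, k_5) = 0x55
s_7 = Round(s_6, k_6) = 0x51
s_8 = Round(s_7, k_7) = 0x1C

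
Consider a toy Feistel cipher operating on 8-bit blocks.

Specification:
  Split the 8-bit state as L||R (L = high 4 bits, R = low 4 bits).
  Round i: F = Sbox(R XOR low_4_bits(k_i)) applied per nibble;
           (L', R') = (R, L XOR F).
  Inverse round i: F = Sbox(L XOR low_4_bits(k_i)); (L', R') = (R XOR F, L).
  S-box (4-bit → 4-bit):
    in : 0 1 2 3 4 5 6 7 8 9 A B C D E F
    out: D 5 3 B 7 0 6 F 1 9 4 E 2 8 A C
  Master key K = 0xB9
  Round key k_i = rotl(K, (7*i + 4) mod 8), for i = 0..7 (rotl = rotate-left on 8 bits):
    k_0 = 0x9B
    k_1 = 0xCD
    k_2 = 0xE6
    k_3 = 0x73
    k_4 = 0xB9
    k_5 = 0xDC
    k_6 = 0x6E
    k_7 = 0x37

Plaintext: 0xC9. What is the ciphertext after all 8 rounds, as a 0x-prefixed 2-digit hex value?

s_0 = plaintext = 0xC9
s_1 = Round(s_0, k_0) = 0x9F
s_2 = Round(s_1, k_1) = 0xFA
s_3 = Round(s_2, k_2) = 0xAD
s_4 = Round(s_3, k_3) = 0xD0
s_5 = Round(s_4, k_4) = 0x04
s_6 = Round(s_5, k_5) = 0x41
s_7 = Round(s_6, k_6) = 0x18
s_8 = Round(s_7, k_7) = 0x8D

0x8D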